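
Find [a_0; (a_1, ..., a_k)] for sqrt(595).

[24; (2, 1, 1, 4, 1, 4, 1, 1, 2, 48)]

Write x_i = (sqrt(595) + m_i)/d_i with (m_0, d_0) = (0, 1). a_0 = floor(sqrt(595)) = 24, since 24^2 = 576 <= 595 < 625 = 25^2.
Iterate m_{i+1} = d_i*a_i - m_i, d_{i+1} = (595 - m_{i+1}^2)/d_i, a_{i+1} = floor((a_0 + m_{i+1})/d_{i+1}):
  m_1 = 1*24 - 0 = 24, d_1 = (595 - 24^2)/1 = 19/1 = 19, a_1 = floor((24 + 24)/19) = 2.
  m_2 = 19*2 - 24 = 14, d_2 = (595 - 14^2)/19 = 399/19 = 21, a_2 = floor((24 + 14)/21) = 1.
  m_3 = 21*1 - 14 = 7, d_3 = (595 - 7^2)/21 = 546/21 = 26, a_3 = floor((24 + 7)/26) = 1.
  m_4 = 26*1 - 7 = 19, d_4 = (595 - 19^2)/26 = 234/26 = 9, a_4 = floor((24 + 19)/9) = 4.
  m_5 = 9*4 - 19 = 17, d_5 = (595 - 17^2)/9 = 306/9 = 34, a_5 = floor((24 + 17)/34) = 1.
  m_6 = 34*1 - 17 = 17, d_6 = (595 - 17^2)/34 = 306/34 = 9, a_6 = floor((24 + 17)/9) = 4.
  m_7 = 9*4 - 17 = 19, d_7 = (595 - 19^2)/9 = 234/9 = 26, a_7 = floor((24 + 19)/26) = 1.
  m_8 = 26*1 - 19 = 7, d_8 = (595 - 7^2)/26 = 546/26 = 21, a_8 = floor((24 + 7)/21) = 1.
  m_9 = 21*1 - 7 = 14, d_9 = (595 - 14^2)/21 = 399/21 = 19, a_9 = floor((24 + 14)/19) = 2.
  m_10 = 19*2 - 14 = 24, d_10 = (595 - 24^2)/19 = 19/19 = 1, a_10 = floor((24 + 24)/1) = 48.
  m_11 = 1*48 - 24 = 24, d_11 = (595 - 24^2)/1 = 19/1 = 19: (m_11, d_11) = (m_1, d_1) = (24, 19), so from here the quotients repeat a_1, ..., a_10; the period length is 10.
Hence the expansion of sqrt(595) is a_0 = 24 followed by the repeating block 2, 1, 1, 4, 1, 4, 1, 1, 2, 48 (period 10).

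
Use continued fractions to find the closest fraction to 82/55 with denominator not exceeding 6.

3/2

Expand x = 82/55 as a continued fraction with the Euclidean algorithm:
  82 = 1*55 + 27, so a_0 = 1.
  55 = 2*27 + 1, so a_1 = 2.
  27 = 27*1 + 0, so a_2 = 27.
so x = [1; 2, 27].
Convergents (p_i = a_i*p_{i-1} + p_{i-2}, q_i = a_i*q_{i-1} + q_{i-2} with p_{-2}=0, p_{-1}=1, q_{-2}=1, q_{-1}=0), until the denominator exceeds 6:
  i=0: a_0=1, p_0 = 1*1 + 0 = 1, q_0 = 1*0 + 1 = 1.
  i=1: a_1=2, p_1 = 2*1 + 1 = 3, q_1 = 2*1 + 0 = 2.
  i=2: a_2=27, p_2 = 27*3 + 1 = 82, q_2 = 27*2 + 1 = 55.
q_2 = 55 > 6, so the last convergent with denominator <= 6 is p_1/q_1 = 3/2.
The closest fraction with denominator <= 6 is either p_1/q_1 or the intermediate fraction (k*p_1 + p_0)/(k*q_1 + q_0) with the largest k >= 1 whose denominator stays <= 6; these approach x as k grows, and every other convergent or intermediate fraction in range is farther away.
Largest k: floor((6 - q_0)/q_1) = floor((6 - 1)/2) = 2.
That gives (2*3 + 1)/(2*2 + 1) = 7/5.
Compare the errors: |x - 3/2| = |82*2 - 3*55|/(55*2) = 1/110, and |x - 7/5| = |82*5 - 7*55|/(55*5) = 25/275.
Cross-multiplying, 1*275 = 275 < 2750 = 25*110, so 1/110 is smaller: the convergent 3/2 is closer to x than 7/5.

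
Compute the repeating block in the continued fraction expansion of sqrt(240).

Write x_i = (sqrt(240) + m_i)/d_i with (m_0, d_0) = (0, 1). a_0 = floor(sqrt(240)) = 15, since 15^2 = 225 <= 240 < 256 = 16^2.
Iterate m_{i+1} = d_i*a_i - m_i, d_{i+1} = (240 - m_{i+1}^2)/d_i, a_{i+1} = floor((a_0 + m_{i+1})/d_{i+1}):
  m_1 = 1*15 - 0 = 15, d_1 = (240 - 15^2)/1 = 15/1 = 15, a_1 = floor((15 + 15)/15) = 2.
  m_2 = 15*2 - 15 = 15, d_2 = (240 - 15^2)/15 = 15/15 = 1, a_2 = floor((15 + 15)/1) = 30.
  m_3 = 1*30 - 15 = 15, d_3 = (240 - 15^2)/1 = 15/1 = 15: (m_3, d_3) = (m_1, d_1) = (15, 15), so from here the quotients repeat a_1, a_2; the period length is 2.
Hence the expansion of sqrt(240) is a_0 = 15 followed by the repeating block 2, 30 (period 2).

[15; (2, 30)]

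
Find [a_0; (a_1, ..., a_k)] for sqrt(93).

[9; (1, 1, 1, 4, 6, 4, 1, 1, 1, 18)]

Write x_i = (sqrt(93) + m_i)/d_i with (m_0, d_0) = (0, 1). a_0 = floor(sqrt(93)) = 9, since 9^2 = 81 <= 93 < 100 = 10^2.
Iterate m_{i+1} = d_i*a_i - m_i, d_{i+1} = (93 - m_{i+1}^2)/d_i, a_{i+1} = floor((a_0 + m_{i+1})/d_{i+1}):
  m_1 = 1*9 - 0 = 9, d_1 = (93 - 9^2)/1 = 12/1 = 12, a_1 = floor((9 + 9)/12) = 1.
  m_2 = 12*1 - 9 = 3, d_2 = (93 - 3^2)/12 = 84/12 = 7, a_2 = floor((9 + 3)/7) = 1.
  m_3 = 7*1 - 3 = 4, d_3 = (93 - 4^2)/7 = 77/7 = 11, a_3 = floor((9 + 4)/11) = 1.
  m_4 = 11*1 - 4 = 7, d_4 = (93 - 7^2)/11 = 44/11 = 4, a_4 = floor((9 + 7)/4) = 4.
  m_5 = 4*4 - 7 = 9, d_5 = (93 - 9^2)/4 = 12/4 = 3, a_5 = floor((9 + 9)/3) = 6.
  m_6 = 3*6 - 9 = 9, d_6 = (93 - 9^2)/3 = 12/3 = 4, a_6 = floor((9 + 9)/4) = 4.
  m_7 = 4*4 - 9 = 7, d_7 = (93 - 7^2)/4 = 44/4 = 11, a_7 = floor((9 + 7)/11) = 1.
  m_8 = 11*1 - 7 = 4, d_8 = (93 - 4^2)/11 = 77/11 = 7, a_8 = floor((9 + 4)/7) = 1.
  m_9 = 7*1 - 4 = 3, d_9 = (93 - 3^2)/7 = 84/7 = 12, a_9 = floor((9 + 3)/12) = 1.
  m_10 = 12*1 - 3 = 9, d_10 = (93 - 9^2)/12 = 12/12 = 1, a_10 = floor((9 + 9)/1) = 18.
  m_11 = 1*18 - 9 = 9, d_11 = (93 - 9^2)/1 = 12/1 = 12: (m_11, d_11) = (m_1, d_1) = (9, 12), so from here the quotients repeat a_1, ..., a_10; the period length is 10.
Hence the expansion of sqrt(93) is a_0 = 9 followed by the repeating block 1, 1, 1, 4, 6, 4, 1, 1, 1, 18 (period 10).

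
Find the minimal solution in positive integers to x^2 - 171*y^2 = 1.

(x, y) = (170, 13)

First expand sqrt(171) as a continued fraction. With x_i = (sqrt(171) + m_i)/d_i and (m_0, d_0) = (0, 1): a_0 = floor(sqrt(171)) = 13, since 13^2 = 169 <= 171 < 196 = 14^2.
Iterate m_{i+1} = d_i*a_i - m_i, d_{i+1} = (171 - m_{i+1}^2)/d_i, a_{i+1} = floor((a_0 + m_{i+1})/d_{i+1}):
  m_1 = 1*13 - 0 = 13, d_1 = (171 - 13^2)/1 = 2/1 = 2, a_1 = floor((13 + 13)/2) = 13.
  m_2 = 2*13 - 13 = 13, d_2 = (171 - 13^2)/2 = 2/2 = 1, a_2 = floor((13 + 13)/1) = 26.
  m_3 = 1*26 - 13 = 13, d_3 = (171 - 13^2)/1 = 2/1 = 2: (m_3, d_3) = (m_1, d_1) = (13, 2), so from here the quotients repeat a_1, a_2; the period length is 2.
So sqrt(171) = [13; (13, 26)] with period length k = 2.
k is even, so the fundamental solution of x^2 - 171y^2 = 1 is (p_{k-1}, q_{k-1}) = (p_1, q_1); compute convergents through index 1.
Convergents (p_i = a_i*p_{i-1} + p_{i-2}, q_i = a_i*q_{i-1} + q_{i-2} with p_{-2}=0, p_{-1}=1, q_{-2}=1, q_{-1}=0):
  i=0: a_0=13, p_0 = 13*1 + 0 = 13, q_0 = 13*0 + 1 = 1.
  i=1: a_1=13, p_1 = 13*13 + 1 = 170, q_1 = 13*1 + 0 = 13.
Check: 170^2 - 171*13^2 = 28900 - 28899 = 1, so (x, y) = (170, 13) solves the equation, and by the theorem it is the least positive solution.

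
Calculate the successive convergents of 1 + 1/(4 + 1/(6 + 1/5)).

1/1, 5/4, 31/25, 160/129

Using the convergent recurrence p_i = a_i*p_{i-1} + p_{i-2}, q_i = a_i*q_{i-1} + q_{i-2} with p_{-2}=0, p_{-1}=1, q_{-2}=1, q_{-1}=0:
  i=0: a_0=1, p_0 = 1*1 + 0 = 1, q_0 = 1*0 + 1 = 1.
  i=1: a_1=4, p_1 = 4*1 + 1 = 5, q_1 = 4*1 + 0 = 4.
  i=2: a_2=6, p_2 = 6*5 + 1 = 31, q_2 = 6*4 + 1 = 25.
  i=3: a_3=5, p_3 = 5*31 + 5 = 160, q_3 = 5*25 + 4 = 129.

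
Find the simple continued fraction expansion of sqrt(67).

[8; (5, 2, 1, 1, 7, 1, 1, 2, 5, 16)]

Write x_i = (sqrt(67) + m_i)/d_i with (m_0, d_0) = (0, 1). a_0 = floor(sqrt(67)) = 8, since 8^2 = 64 <= 67 < 81 = 9^2.
Iterate m_{i+1} = d_i*a_i - m_i, d_{i+1} = (67 - m_{i+1}^2)/d_i, a_{i+1} = floor((a_0 + m_{i+1})/d_{i+1}):
  m_1 = 1*8 - 0 = 8, d_1 = (67 - 8^2)/1 = 3/1 = 3, a_1 = floor((8 + 8)/3) = 5.
  m_2 = 3*5 - 8 = 7, d_2 = (67 - 7^2)/3 = 18/3 = 6, a_2 = floor((8 + 7)/6) = 2.
  m_3 = 6*2 - 7 = 5, d_3 = (67 - 5^2)/6 = 42/6 = 7, a_3 = floor((8 + 5)/7) = 1.
  m_4 = 7*1 - 5 = 2, d_4 = (67 - 2^2)/7 = 63/7 = 9, a_4 = floor((8 + 2)/9) = 1.
  m_5 = 9*1 - 2 = 7, d_5 = (67 - 7^2)/9 = 18/9 = 2, a_5 = floor((8 + 7)/2) = 7.
  m_6 = 2*7 - 7 = 7, d_6 = (67 - 7^2)/2 = 18/2 = 9, a_6 = floor((8 + 7)/9) = 1.
  m_7 = 9*1 - 7 = 2, d_7 = (67 - 2^2)/9 = 63/9 = 7, a_7 = floor((8 + 2)/7) = 1.
  m_8 = 7*1 - 2 = 5, d_8 = (67 - 5^2)/7 = 42/7 = 6, a_8 = floor((8 + 5)/6) = 2.
  m_9 = 6*2 - 5 = 7, d_9 = (67 - 7^2)/6 = 18/6 = 3, a_9 = floor((8 + 7)/3) = 5.
  m_10 = 3*5 - 7 = 8, d_10 = (67 - 8^2)/3 = 3/3 = 1, a_10 = floor((8 + 8)/1) = 16.
  m_11 = 1*16 - 8 = 8, d_11 = (67 - 8^2)/1 = 3/1 = 3: (m_11, d_11) = (m_1, d_1) = (8, 3), so from here the quotients repeat a_1, ..., a_10; the period length is 10.
Hence the expansion of sqrt(67) is a_0 = 8 followed by the repeating block 5, 2, 1, 1, 7, 1, 1, 2, 5, 16 (period 10).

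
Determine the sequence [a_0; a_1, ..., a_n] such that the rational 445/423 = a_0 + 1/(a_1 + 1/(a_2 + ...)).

[1; 19, 4, 2, 2]

Run the Euclidean algorithm on 445 and 423; the successive quotients are the partial quotients a_0, a_1, ... (each step inverts the fractional part left over by the previous one):
  445 = 1*423 + 22, so a_0 = 1.
  423 = 19*22 + 5, so a_1 = 19.
  22 = 4*5 + 2, so a_2 = 4.
  5 = 2*2 + 1, so a_3 = 2.
  2 = 2*1 + 0, so a_4 = 2.
The remainder reaches 0 after 5 divisions, so the expansion has 5 partial quotients, read off in order.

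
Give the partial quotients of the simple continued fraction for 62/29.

[2; 7, 4]

Run the Euclidean algorithm on 62 and 29; the successive quotients are the partial quotients a_0, a_1, ... (each step inverts the fractional part left over by the previous one):
  62 = 2*29 + 4, so a_0 = 2.
  29 = 7*4 + 1, so a_1 = 7.
  4 = 4*1 + 0, so a_2 = 4.
The remainder reaches 0 after 3 divisions, so the expansion has 3 partial quotients, read off in order.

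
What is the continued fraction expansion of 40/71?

Run the Euclidean algorithm on 40 and 71; the successive quotients are the partial quotients a_0, a_1, ... (each step inverts the fractional part left over by the previous one):
  40 = 0*71 + 40, so a_0 = 0.
  71 = 1*40 + 31, so a_1 = 1.
  40 = 1*31 + 9, so a_2 = 1.
  31 = 3*9 + 4, so a_3 = 3.
  9 = 2*4 + 1, so a_4 = 2.
  4 = 4*1 + 0, so a_5 = 4.
The remainder reaches 0 after 6 divisions, so the expansion has 6 partial quotients, read off in order.

[0; 1, 1, 3, 2, 4]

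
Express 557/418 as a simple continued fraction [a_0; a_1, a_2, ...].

[1; 3, 139]

Run the Euclidean algorithm on 557 and 418; the successive quotients are the partial quotients a_0, a_1, ... (each step inverts the fractional part left over by the previous one):
  557 = 1*418 + 139, so a_0 = 1.
  418 = 3*139 + 1, so a_1 = 3.
  139 = 139*1 + 0, so a_2 = 139.
The remainder reaches 0 after 3 divisions, so the expansion has 3 partial quotients, read off in order.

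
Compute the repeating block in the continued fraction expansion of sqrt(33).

Write x_i = (sqrt(33) + m_i)/d_i with (m_0, d_0) = (0, 1). a_0 = floor(sqrt(33)) = 5, since 5^2 = 25 <= 33 < 36 = 6^2.
Iterate m_{i+1} = d_i*a_i - m_i, d_{i+1} = (33 - m_{i+1}^2)/d_i, a_{i+1} = floor((a_0 + m_{i+1})/d_{i+1}):
  m_1 = 1*5 - 0 = 5, d_1 = (33 - 5^2)/1 = 8/1 = 8, a_1 = floor((5 + 5)/8) = 1.
  m_2 = 8*1 - 5 = 3, d_2 = (33 - 3^2)/8 = 24/8 = 3, a_2 = floor((5 + 3)/3) = 2.
  m_3 = 3*2 - 3 = 3, d_3 = (33 - 3^2)/3 = 24/3 = 8, a_3 = floor((5 + 3)/8) = 1.
  m_4 = 8*1 - 3 = 5, d_4 = (33 - 5^2)/8 = 8/8 = 1, a_4 = floor((5 + 5)/1) = 10.
  m_5 = 1*10 - 5 = 5, d_5 = (33 - 5^2)/1 = 8/1 = 8: (m_5, d_5) = (m_1, d_1) = (5, 8), so from here the quotients repeat a_1, ..., a_4; the period length is 4.
Hence the expansion of sqrt(33) is a_0 = 5 followed by the repeating block 1, 2, 1, 10 (period 4).

[5; (1, 2, 1, 10)]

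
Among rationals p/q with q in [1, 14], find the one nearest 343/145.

26/11

Expand x = 343/145 as a continued fraction with the Euclidean algorithm:
  343 = 2*145 + 53, so a_0 = 2.
  145 = 2*53 + 39, so a_1 = 2.
  53 = 1*39 + 14, so a_2 = 1.
  39 = 2*14 + 11, so a_3 = 2.
  14 = 1*11 + 3, so a_4 = 1.
  11 = 3*3 + 2, so a_5 = 3.
  3 = 1*2 + 1, so a_6 = 1.
  2 = 2*1 + 0, so a_7 = 2.
so x = [2; 2, 1, 2, 1, 3, 1, 2].
Convergents (p_i = a_i*p_{i-1} + p_{i-2}, q_i = a_i*q_{i-1} + q_{i-2} with p_{-2}=0, p_{-1}=1, q_{-2}=1, q_{-1}=0), until the denominator exceeds 14:
  i=0: a_0=2, p_0 = 2*1 + 0 = 2, q_0 = 2*0 + 1 = 1.
  i=1: a_1=2, p_1 = 2*2 + 1 = 5, q_1 = 2*1 + 0 = 2.
  i=2: a_2=1, p_2 = 1*5 + 2 = 7, q_2 = 1*2 + 1 = 3.
  i=3: a_3=2, p_3 = 2*7 + 5 = 19, q_3 = 2*3 + 2 = 8.
  i=4: a_4=1, p_4 = 1*19 + 7 = 26, q_4 = 1*8 + 3 = 11.
  i=5: a_5=3, p_5 = 3*26 + 19 = 97, q_5 = 3*11 + 8 = 41.
q_5 = 41 > 14, so the last convergent with denominator <= 14 is p_4/q_4 = 26/11.
The closest fraction with denominator <= 14 is either p_4/q_4 or the intermediate fraction (k*p_4 + p_3)/(k*q_4 + q_3) with the largest k >= 1 whose denominator stays <= 14; these approach x as k grows, and every other convergent or intermediate fraction in range is farther away.
Largest k: floor((14 - q_3)/q_4) = floor((14 - 8)/11) = 0.
Since k = 0, no intermediate fraction beyond p_4/q_4 has denominator <= 14, so the convergent 26/11 is the closest (its error is |343*11 - 26*145|/(145*11) = 3/1595).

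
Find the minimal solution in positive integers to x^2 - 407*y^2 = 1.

First expand sqrt(407) as a continued fraction. With x_i = (sqrt(407) + m_i)/d_i and (m_0, d_0) = (0, 1): a_0 = floor(sqrt(407)) = 20, since 20^2 = 400 <= 407 < 441 = 21^2.
Iterate m_{i+1} = d_i*a_i - m_i, d_{i+1} = (407 - m_{i+1}^2)/d_i, a_{i+1} = floor((a_0 + m_{i+1})/d_{i+1}):
  m_1 = 1*20 - 0 = 20, d_1 = (407 - 20^2)/1 = 7/1 = 7, a_1 = floor((20 + 20)/7) = 5.
  m_2 = 7*5 - 20 = 15, d_2 = (407 - 15^2)/7 = 182/7 = 26, a_2 = floor((20 + 15)/26) = 1.
  m_3 = 26*1 - 15 = 11, d_3 = (407 - 11^2)/26 = 286/26 = 11, a_3 = floor((20 + 11)/11) = 2.
  m_4 = 11*2 - 11 = 11, d_4 = (407 - 11^2)/11 = 286/11 = 26, a_4 = floor((20 + 11)/26) = 1.
  m_5 = 26*1 - 11 = 15, d_5 = (407 - 15^2)/26 = 182/26 = 7, a_5 = floor((20 + 15)/7) = 5.
  m_6 = 7*5 - 15 = 20, d_6 = (407 - 20^2)/7 = 7/7 = 1, a_6 = floor((20 + 20)/1) = 40.
  m_7 = 1*40 - 20 = 20, d_7 = (407 - 20^2)/1 = 7/1 = 7: (m_7, d_7) = (m_1, d_1) = (20, 7), so from here the quotients repeat a_1, ..., a_6; the period length is 6.
So sqrt(407) = [20; (5, 1, 2, 1, 5, 40)] with period length k = 6.
k is even, so the fundamental solution of x^2 - 407y^2 = 1 is (p_{k-1}, q_{k-1}) = (p_5, q_5); compute convergents through index 5.
Convergents (p_i = a_i*p_{i-1} + p_{i-2}, q_i = a_i*q_{i-1} + q_{i-2} with p_{-2}=0, p_{-1}=1, q_{-2}=1, q_{-1}=0):
  i=0: a_0=20, p_0 = 20*1 + 0 = 20, q_0 = 20*0 + 1 = 1.
  i=1: a_1=5, p_1 = 5*20 + 1 = 101, q_1 = 5*1 + 0 = 5.
  i=2: a_2=1, p_2 = 1*101 + 20 = 121, q_2 = 1*5 + 1 = 6.
  i=3: a_3=2, p_3 = 2*121 + 101 = 343, q_3 = 2*6 + 5 = 17.
  i=4: a_4=1, p_4 = 1*343 + 121 = 464, q_4 = 1*17 + 6 = 23.
  i=5: a_5=5, p_5 = 5*464 + 343 = 2663, q_5 = 5*23 + 17 = 132.
Check: 2663^2 - 407*132^2 = 7091569 - 7091568 = 1, so (x, y) = (2663, 132) solves the equation, and by the theorem it is the least positive solution.

(x, y) = (2663, 132)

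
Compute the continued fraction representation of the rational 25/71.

Run the Euclidean algorithm on 25 and 71; the successive quotients are the partial quotients a_0, a_1, ... (each step inverts the fractional part left over by the previous one):
  25 = 0*71 + 25, so a_0 = 0.
  71 = 2*25 + 21, so a_1 = 2.
  25 = 1*21 + 4, so a_2 = 1.
  21 = 5*4 + 1, so a_3 = 5.
  4 = 4*1 + 0, so a_4 = 4.
The remainder reaches 0 after 5 divisions, so the expansion has 5 partial quotients, read off in order.

[0; 2, 1, 5, 4]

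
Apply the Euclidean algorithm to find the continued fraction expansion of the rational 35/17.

Run the Euclidean algorithm on 35 and 17; the successive quotients are the partial quotients a_0, a_1, ... (each step inverts the fractional part left over by the previous one):
  35 = 2*17 + 1, so a_0 = 2.
  17 = 17*1 + 0, so a_1 = 17.
The remainder reaches 0 after 2 divisions, so the expansion has 2 partial quotients, read off in order.

[2; 17]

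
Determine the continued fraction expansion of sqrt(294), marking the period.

Write x_i = (sqrt(294) + m_i)/d_i with (m_0, d_0) = (0, 1). a_0 = floor(sqrt(294)) = 17, since 17^2 = 289 <= 294 < 324 = 18^2.
Iterate m_{i+1} = d_i*a_i - m_i, d_{i+1} = (294 - m_{i+1}^2)/d_i, a_{i+1} = floor((a_0 + m_{i+1})/d_{i+1}):
  m_1 = 1*17 - 0 = 17, d_1 = (294 - 17^2)/1 = 5/1 = 5, a_1 = floor((17 + 17)/5) = 6.
  m_2 = 5*6 - 17 = 13, d_2 = (294 - 13^2)/5 = 125/5 = 25, a_2 = floor((17 + 13)/25) = 1.
  m_3 = 25*1 - 13 = 12, d_3 = (294 - 12^2)/25 = 150/25 = 6, a_3 = floor((17 + 12)/6) = 4.
  m_4 = 6*4 - 12 = 12, d_4 = (294 - 12^2)/6 = 150/6 = 25, a_4 = floor((17 + 12)/25) = 1.
  m_5 = 25*1 - 12 = 13, d_5 = (294 - 13^2)/25 = 125/25 = 5, a_5 = floor((17 + 13)/5) = 6.
  m_6 = 5*6 - 13 = 17, d_6 = (294 - 17^2)/5 = 5/5 = 1, a_6 = floor((17 + 17)/1) = 34.
  m_7 = 1*34 - 17 = 17, d_7 = (294 - 17^2)/1 = 5/1 = 5: (m_7, d_7) = (m_1, d_1) = (17, 5), so from here the quotients repeat a_1, ..., a_6; the period length is 6.
Hence the expansion of sqrt(294) is a_0 = 17 followed by the repeating block 6, 1, 4, 1, 6, 34 (period 6).

[17; (6, 1, 4, 1, 6, 34)]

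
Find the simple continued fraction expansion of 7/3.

[2; 3]

Run the Euclidean algorithm on 7 and 3; the successive quotients are the partial quotients a_0, a_1, ... (each step inverts the fractional part left over by the previous one):
  7 = 2*3 + 1, so a_0 = 2.
  3 = 3*1 + 0, so a_1 = 3.
The remainder reaches 0 after 2 divisions, so the expansion has 2 partial quotients, read off in order.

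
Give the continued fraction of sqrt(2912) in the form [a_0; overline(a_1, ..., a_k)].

[53; overline(1, 25, 1, 106)]

Write x_i = (sqrt(2912) + m_i)/d_i with (m_0, d_0) = (0, 1). a_0 = floor(sqrt(2912)) = 53, since 53^2 = 2809 <= 2912 < 2916 = 54^2.
Iterate m_{i+1} = d_i*a_i - m_i, d_{i+1} = (2912 - m_{i+1}^2)/d_i, a_{i+1} = floor((a_0 + m_{i+1})/d_{i+1}):
  m_1 = 1*53 - 0 = 53, d_1 = (2912 - 53^2)/1 = 103/1 = 103, a_1 = floor((53 + 53)/103) = 1.
  m_2 = 103*1 - 53 = 50, d_2 = (2912 - 50^2)/103 = 412/103 = 4, a_2 = floor((53 + 50)/4) = 25.
  m_3 = 4*25 - 50 = 50, d_3 = (2912 - 50^2)/4 = 412/4 = 103, a_3 = floor((53 + 50)/103) = 1.
  m_4 = 103*1 - 50 = 53, d_4 = (2912 - 53^2)/103 = 103/103 = 1, a_4 = floor((53 + 53)/1) = 106.
  m_5 = 1*106 - 53 = 53, d_5 = (2912 - 53^2)/1 = 103/1 = 103: (m_5, d_5) = (m_1, d_1) = (53, 103), so from here the quotients repeat a_1, ..., a_4; the period length is 4.
Hence the expansion of sqrt(2912) is a_0 = 53 followed by the repeating block 1, 25, 1, 106 (period 4).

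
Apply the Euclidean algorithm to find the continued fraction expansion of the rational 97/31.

[3; 7, 1, 3]

Run the Euclidean algorithm on 97 and 31; the successive quotients are the partial quotients a_0, a_1, ... (each step inverts the fractional part left over by the previous one):
  97 = 3*31 + 4, so a_0 = 3.
  31 = 7*4 + 3, so a_1 = 7.
  4 = 1*3 + 1, so a_2 = 1.
  3 = 3*1 + 0, so a_3 = 3.
The remainder reaches 0 after 4 divisions, so the expansion has 4 partial quotients, read off in order.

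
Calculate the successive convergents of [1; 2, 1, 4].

Using the convergent recurrence p_i = a_i*p_{i-1} + p_{i-2}, q_i = a_i*q_{i-1} + q_{i-2} with p_{-2}=0, p_{-1}=1, q_{-2}=1, q_{-1}=0:
  i=0: a_0=1, p_0 = 1*1 + 0 = 1, q_0 = 1*0 + 1 = 1.
  i=1: a_1=2, p_1 = 2*1 + 1 = 3, q_1 = 2*1 + 0 = 2.
  i=2: a_2=1, p_2 = 1*3 + 1 = 4, q_2 = 1*2 + 1 = 3.
  i=3: a_3=4, p_3 = 4*4 + 3 = 19, q_3 = 4*3 + 2 = 14.

1/1, 3/2, 4/3, 19/14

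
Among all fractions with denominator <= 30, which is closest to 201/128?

Expand x = 201/128 as a continued fraction with the Euclidean algorithm:
  201 = 1*128 + 73, so a_0 = 1.
  128 = 1*73 + 55, so a_1 = 1.
  73 = 1*55 + 18, so a_2 = 1.
  55 = 3*18 + 1, so a_3 = 3.
  18 = 18*1 + 0, so a_4 = 18.
so x = [1; 1, 1, 3, 18].
Convergents (p_i = a_i*p_{i-1} + p_{i-2}, q_i = a_i*q_{i-1} + q_{i-2} with p_{-2}=0, p_{-1}=1, q_{-2}=1, q_{-1}=0), until the denominator exceeds 30:
  i=0: a_0=1, p_0 = 1*1 + 0 = 1, q_0 = 1*0 + 1 = 1.
  i=1: a_1=1, p_1 = 1*1 + 1 = 2, q_1 = 1*1 + 0 = 1.
  i=2: a_2=1, p_2 = 1*2 + 1 = 3, q_2 = 1*1 + 1 = 2.
  i=3: a_3=3, p_3 = 3*3 + 2 = 11, q_3 = 3*2 + 1 = 7.
  i=4: a_4=18, p_4 = 18*11 + 3 = 201, q_4 = 18*7 + 2 = 128.
q_4 = 128 > 30, so the last convergent with denominator <= 30 is p_3/q_3 = 11/7.
The closest fraction with denominator <= 30 is either p_3/q_3 or the intermediate fraction (k*p_3 + p_2)/(k*q_3 + q_2) with the largest k >= 1 whose denominator stays <= 30; these approach x as k grows, and every other convergent or intermediate fraction in range is farther away.
Largest k: floor((30 - q_2)/q_3) = floor((30 - 2)/7) = 4.
That gives (4*11 + 3)/(4*7 + 2) = 47/30.
Compare the errors: |x - 11/7| = |201*7 - 11*128|/(128*7) = 1/896, and |x - 47/30| = |201*30 - 47*128|/(128*30) = 14/3840.
Cross-multiplying, 1*3840 = 3840 < 12544 = 14*896, so 1/896 is smaller: the convergent 11/7 is closer to x than 47/30.

11/7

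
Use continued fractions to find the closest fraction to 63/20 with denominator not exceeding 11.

22/7

Expand x = 63/20 as a continued fraction with the Euclidean algorithm:
  63 = 3*20 + 3, so a_0 = 3.
  20 = 6*3 + 2, so a_1 = 6.
  3 = 1*2 + 1, so a_2 = 1.
  2 = 2*1 + 0, so a_3 = 2.
so x = [3; 6, 1, 2].
Convergents (p_i = a_i*p_{i-1} + p_{i-2}, q_i = a_i*q_{i-1} + q_{i-2} with p_{-2}=0, p_{-1}=1, q_{-2}=1, q_{-1}=0), until the denominator exceeds 11:
  i=0: a_0=3, p_0 = 3*1 + 0 = 3, q_0 = 3*0 + 1 = 1.
  i=1: a_1=6, p_1 = 6*3 + 1 = 19, q_1 = 6*1 + 0 = 6.
  i=2: a_2=1, p_2 = 1*19 + 3 = 22, q_2 = 1*6 + 1 = 7.
  i=3: a_3=2, p_3 = 2*22 + 19 = 63, q_3 = 2*7 + 6 = 20.
q_3 = 20 > 11, so the last convergent with denominator <= 11 is p_2/q_2 = 22/7.
The closest fraction with denominator <= 11 is either p_2/q_2 or the intermediate fraction (k*p_2 + p_1)/(k*q_2 + q_1) with the largest k >= 1 whose denominator stays <= 11; these approach x as k grows, and every other convergent or intermediate fraction in range is farther away.
Largest k: floor((11 - q_1)/q_2) = floor((11 - 6)/7) = 0.
Since k = 0, no intermediate fraction beyond p_2/q_2 has denominator <= 11, so the convergent 22/7 is the closest (its error is |63*7 - 22*20|/(20*7) = 1/140).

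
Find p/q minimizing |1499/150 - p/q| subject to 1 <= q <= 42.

Expand x = 1499/150 as a continued fraction with the Euclidean algorithm:
  1499 = 9*150 + 149, so a_0 = 9.
  150 = 1*149 + 1, so a_1 = 1.
  149 = 149*1 + 0, so a_2 = 149.
so x = [9; 1, 149].
Convergents (p_i = a_i*p_{i-1} + p_{i-2}, q_i = a_i*q_{i-1} + q_{i-2} with p_{-2}=0, p_{-1}=1, q_{-2}=1, q_{-1}=0), until the denominator exceeds 42:
  i=0: a_0=9, p_0 = 9*1 + 0 = 9, q_0 = 9*0 + 1 = 1.
  i=1: a_1=1, p_1 = 1*9 + 1 = 10, q_1 = 1*1 + 0 = 1.
  i=2: a_2=149, p_2 = 149*10 + 9 = 1499, q_2 = 149*1 + 1 = 150.
q_2 = 150 > 42, so the last convergent with denominator <= 42 is p_1/q_1 = 10/1.
The closest fraction with denominator <= 42 is either p_1/q_1 or the intermediate fraction (k*p_1 + p_0)/(k*q_1 + q_0) with the largest k >= 1 whose denominator stays <= 42; these approach x as k grows, and every other convergent or intermediate fraction in range is farther away.
Largest k: floor((42 - q_0)/q_1) = floor((42 - 1)/1) = 41.
That gives (41*10 + 9)/(41*1 + 1) = 419/42.
Compare the errors: |x - 10/1| = |1499*1 - 10*150|/(150*1) = 1/150, and |x - 419/42| = |1499*42 - 419*150|/(150*42) = 108/6300.
Cross-multiplying, 1*6300 = 6300 < 16200 = 108*150, so 1/150 is smaller: the convergent 10/1 is closer to x than 419/42.

10/1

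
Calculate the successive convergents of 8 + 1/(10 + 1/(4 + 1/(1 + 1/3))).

Using the convergent recurrence p_i = a_i*p_{i-1} + p_{i-2}, q_i = a_i*q_{i-1} + q_{i-2} with p_{-2}=0, p_{-1}=1, q_{-2}=1, q_{-1}=0:
  i=0: a_0=8, p_0 = 8*1 + 0 = 8, q_0 = 8*0 + 1 = 1.
  i=1: a_1=10, p_1 = 10*8 + 1 = 81, q_1 = 10*1 + 0 = 10.
  i=2: a_2=4, p_2 = 4*81 + 8 = 332, q_2 = 4*10 + 1 = 41.
  i=3: a_3=1, p_3 = 1*332 + 81 = 413, q_3 = 1*41 + 10 = 51.
  i=4: a_4=3, p_4 = 3*413 + 332 = 1571, q_4 = 3*51 + 41 = 194.

8/1, 81/10, 332/41, 413/51, 1571/194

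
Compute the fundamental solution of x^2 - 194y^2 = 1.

First expand sqrt(194) as a continued fraction. With x_i = (sqrt(194) + m_i)/d_i and (m_0, d_0) = (0, 1): a_0 = floor(sqrt(194)) = 13, since 13^2 = 169 <= 194 < 196 = 14^2.
Iterate m_{i+1} = d_i*a_i - m_i, d_{i+1} = (194 - m_{i+1}^2)/d_i, a_{i+1} = floor((a_0 + m_{i+1})/d_{i+1}):
  m_1 = 1*13 - 0 = 13, d_1 = (194 - 13^2)/1 = 25/1 = 25, a_1 = floor((13 + 13)/25) = 1.
  m_2 = 25*1 - 13 = 12, d_2 = (194 - 12^2)/25 = 50/25 = 2, a_2 = floor((13 + 12)/2) = 12.
  m_3 = 2*12 - 12 = 12, d_3 = (194 - 12^2)/2 = 50/2 = 25, a_3 = floor((13 + 12)/25) = 1.
  m_4 = 25*1 - 12 = 13, d_4 = (194 - 13^2)/25 = 25/25 = 1, a_4 = floor((13 + 13)/1) = 26.
  m_5 = 1*26 - 13 = 13, d_5 = (194 - 13^2)/1 = 25/1 = 25: (m_5, d_5) = (m_1, d_1) = (13, 25), so from here the quotients repeat a_1, ..., a_4; the period length is 4.
So sqrt(194) = [13; (1, 12, 1, 26)] with period length k = 4.
k is even, so the fundamental solution of x^2 - 194y^2 = 1 is (p_{k-1}, q_{k-1}) = (p_3, q_3); compute convergents through index 3.
Convergents (p_i = a_i*p_{i-1} + p_{i-2}, q_i = a_i*q_{i-1} + q_{i-2} with p_{-2}=0, p_{-1}=1, q_{-2}=1, q_{-1}=0):
  i=0: a_0=13, p_0 = 13*1 + 0 = 13, q_0 = 13*0 + 1 = 1.
  i=1: a_1=1, p_1 = 1*13 + 1 = 14, q_1 = 1*1 + 0 = 1.
  i=2: a_2=12, p_2 = 12*14 + 13 = 181, q_2 = 12*1 + 1 = 13.
  i=3: a_3=1, p_3 = 1*181 + 14 = 195, q_3 = 1*13 + 1 = 14.
Check: 195^2 - 194*14^2 = 38025 - 38024 = 1, so (x, y) = (195, 14) solves the equation, and by the theorem it is the least positive solution.

(x, y) = (195, 14)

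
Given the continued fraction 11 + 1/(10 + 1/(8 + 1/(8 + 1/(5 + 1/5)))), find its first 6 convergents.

11/1, 111/10, 899/81, 7303/658, 37414/3371, 194373/17513

Using the convergent recurrence p_i = a_i*p_{i-1} + p_{i-2}, q_i = a_i*q_{i-1} + q_{i-2} with p_{-2}=0, p_{-1}=1, q_{-2}=1, q_{-1}=0:
  i=0: a_0=11, p_0 = 11*1 + 0 = 11, q_0 = 11*0 + 1 = 1.
  i=1: a_1=10, p_1 = 10*11 + 1 = 111, q_1 = 10*1 + 0 = 10.
  i=2: a_2=8, p_2 = 8*111 + 11 = 899, q_2 = 8*10 + 1 = 81.
  i=3: a_3=8, p_3 = 8*899 + 111 = 7303, q_3 = 8*81 + 10 = 658.
  i=4: a_4=5, p_4 = 5*7303 + 899 = 37414, q_4 = 5*658 + 81 = 3371.
  i=5: a_5=5, p_5 = 5*37414 + 7303 = 194373, q_5 = 5*3371 + 658 = 17513.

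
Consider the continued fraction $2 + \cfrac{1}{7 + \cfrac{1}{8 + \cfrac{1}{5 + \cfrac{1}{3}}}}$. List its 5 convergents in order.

Using the convergent recurrence p_i = a_i*p_{i-1} + p_{i-2}, q_i = a_i*q_{i-1} + q_{i-2} with p_{-2}=0, p_{-1}=1, q_{-2}=1, q_{-1}=0:
  i=0: a_0=2, p_0 = 2*1 + 0 = 2, q_0 = 2*0 + 1 = 1.
  i=1: a_1=7, p_1 = 7*2 + 1 = 15, q_1 = 7*1 + 0 = 7.
  i=2: a_2=8, p_2 = 8*15 + 2 = 122, q_2 = 8*7 + 1 = 57.
  i=3: a_3=5, p_3 = 5*122 + 15 = 625, q_3 = 5*57 + 7 = 292.
  i=4: a_4=3, p_4 = 3*625 + 122 = 1997, q_4 = 3*292 + 57 = 933.

2/1, 15/7, 122/57, 625/292, 1997/933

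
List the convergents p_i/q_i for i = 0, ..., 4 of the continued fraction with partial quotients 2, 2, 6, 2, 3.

Using the convergent recurrence p_i = a_i*p_{i-1} + p_{i-2}, q_i = a_i*q_{i-1} + q_{i-2} with p_{-2}=0, p_{-1}=1, q_{-2}=1, q_{-1}=0:
  i=0: a_0=2, p_0 = 2*1 + 0 = 2, q_0 = 2*0 + 1 = 1.
  i=1: a_1=2, p_1 = 2*2 + 1 = 5, q_1 = 2*1 + 0 = 2.
  i=2: a_2=6, p_2 = 6*5 + 2 = 32, q_2 = 6*2 + 1 = 13.
  i=3: a_3=2, p_3 = 2*32 + 5 = 69, q_3 = 2*13 + 2 = 28.
  i=4: a_4=3, p_4 = 3*69 + 32 = 239, q_4 = 3*28 + 13 = 97.

2/1, 5/2, 32/13, 69/28, 239/97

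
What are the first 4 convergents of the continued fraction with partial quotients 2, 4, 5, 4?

2/1, 9/4, 47/21, 197/88

Using the convergent recurrence p_i = a_i*p_{i-1} + p_{i-2}, q_i = a_i*q_{i-1} + q_{i-2} with p_{-2}=0, p_{-1}=1, q_{-2}=1, q_{-1}=0:
  i=0: a_0=2, p_0 = 2*1 + 0 = 2, q_0 = 2*0 + 1 = 1.
  i=1: a_1=4, p_1 = 4*2 + 1 = 9, q_1 = 4*1 + 0 = 4.
  i=2: a_2=5, p_2 = 5*9 + 2 = 47, q_2 = 5*4 + 1 = 21.
  i=3: a_3=4, p_3 = 4*47 + 9 = 197, q_3 = 4*21 + 4 = 88.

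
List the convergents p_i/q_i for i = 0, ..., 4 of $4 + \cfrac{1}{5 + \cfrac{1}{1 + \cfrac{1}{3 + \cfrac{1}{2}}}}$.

4/1, 21/5, 25/6, 96/23, 217/52

Using the convergent recurrence p_i = a_i*p_{i-1} + p_{i-2}, q_i = a_i*q_{i-1} + q_{i-2} with p_{-2}=0, p_{-1}=1, q_{-2}=1, q_{-1}=0:
  i=0: a_0=4, p_0 = 4*1 + 0 = 4, q_0 = 4*0 + 1 = 1.
  i=1: a_1=5, p_1 = 5*4 + 1 = 21, q_1 = 5*1 + 0 = 5.
  i=2: a_2=1, p_2 = 1*21 + 4 = 25, q_2 = 1*5 + 1 = 6.
  i=3: a_3=3, p_3 = 3*25 + 21 = 96, q_3 = 3*6 + 5 = 23.
  i=4: a_4=2, p_4 = 2*96 + 25 = 217, q_4 = 2*23 + 6 = 52.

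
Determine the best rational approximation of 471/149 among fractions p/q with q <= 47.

Expand x = 471/149 as a continued fraction with the Euclidean algorithm:
  471 = 3*149 + 24, so a_0 = 3.
  149 = 6*24 + 5, so a_1 = 6.
  24 = 4*5 + 4, so a_2 = 4.
  5 = 1*4 + 1, so a_3 = 1.
  4 = 4*1 + 0, so a_4 = 4.
so x = [3; 6, 4, 1, 4].
Convergents (p_i = a_i*p_{i-1} + p_{i-2}, q_i = a_i*q_{i-1} + q_{i-2} with p_{-2}=0, p_{-1}=1, q_{-2}=1, q_{-1}=0), until the denominator exceeds 47:
  i=0: a_0=3, p_0 = 3*1 + 0 = 3, q_0 = 3*0 + 1 = 1.
  i=1: a_1=6, p_1 = 6*3 + 1 = 19, q_1 = 6*1 + 0 = 6.
  i=2: a_2=4, p_2 = 4*19 + 3 = 79, q_2 = 4*6 + 1 = 25.
  i=3: a_3=1, p_3 = 1*79 + 19 = 98, q_3 = 1*25 + 6 = 31.
  i=4: a_4=4, p_4 = 4*98 + 79 = 471, q_4 = 4*31 + 25 = 149.
q_4 = 149 > 47, so the last convergent with denominator <= 47 is p_3/q_3 = 98/31.
The closest fraction with denominator <= 47 is either p_3/q_3 or the intermediate fraction (k*p_3 + p_2)/(k*q_3 + q_2) with the largest k >= 1 whose denominator stays <= 47; these approach x as k grows, and every other convergent or intermediate fraction in range is farther away.
Largest k: floor((47 - q_2)/q_3) = floor((47 - 25)/31) = 0.
Since k = 0, no intermediate fraction beyond p_3/q_3 has denominator <= 47, so the convergent 98/31 is the closest (its error is |471*31 - 98*149|/(149*31) = 1/4619).

98/31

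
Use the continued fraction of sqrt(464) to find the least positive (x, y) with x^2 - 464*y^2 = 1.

First expand sqrt(464) as a continued fraction. With x_i = (sqrt(464) + m_i)/d_i and (m_0, d_0) = (0, 1): a_0 = floor(sqrt(464)) = 21, since 21^2 = 441 <= 464 < 484 = 22^2.
Iterate m_{i+1} = d_i*a_i - m_i, d_{i+1} = (464 - m_{i+1}^2)/d_i, a_{i+1} = floor((a_0 + m_{i+1})/d_{i+1}):
  m_1 = 1*21 - 0 = 21, d_1 = (464 - 21^2)/1 = 23/1 = 23, a_1 = floor((21 + 21)/23) = 1.
  m_2 = 23*1 - 21 = 2, d_2 = (464 - 2^2)/23 = 460/23 = 20, a_2 = floor((21 + 2)/20) = 1.
  m_3 = 20*1 - 2 = 18, d_3 = (464 - 18^2)/20 = 140/20 = 7, a_3 = floor((21 + 18)/7) = 5.
  m_4 = 7*5 - 18 = 17, d_4 = (464 - 17^2)/7 = 175/7 = 25, a_4 = floor((21 + 17)/25) = 1.
  m_5 = 25*1 - 17 = 8, d_5 = (464 - 8^2)/25 = 400/25 = 16, a_5 = floor((21 + 8)/16) = 1.
  m_6 = 16*1 - 8 = 8, d_6 = (464 - 8^2)/16 = 400/16 = 25, a_6 = floor((21 + 8)/25) = 1.
  m_7 = 25*1 - 8 = 17, d_7 = (464 - 17^2)/25 = 175/25 = 7, a_7 = floor((21 + 17)/7) = 5.
  m_8 = 7*5 - 17 = 18, d_8 = (464 - 18^2)/7 = 140/7 = 20, a_8 = floor((21 + 18)/20) = 1.
  m_9 = 20*1 - 18 = 2, d_9 = (464 - 2^2)/20 = 460/20 = 23, a_9 = floor((21 + 2)/23) = 1.
  m_10 = 23*1 - 2 = 21, d_10 = (464 - 21^2)/23 = 23/23 = 1, a_10 = floor((21 + 21)/1) = 42.
  m_11 = 1*42 - 21 = 21, d_11 = (464 - 21^2)/1 = 23/1 = 23: (m_11, d_11) = (m_1, d_1) = (21, 23), so from here the quotients repeat a_1, ..., a_10; the period length is 10.
So sqrt(464) = [21; (1, 1, 5, 1, 1, 1, 5, 1, 1, 42)] with period length k = 10.
k is even, so the fundamental solution of x^2 - 464y^2 = 1 is (p_{k-1}, q_{k-1}) = (p_9, q_9); compute convergents through index 9.
Convergents (p_i = a_i*p_{i-1} + p_{i-2}, q_i = a_i*q_{i-1} + q_{i-2} with p_{-2}=0, p_{-1}=1, q_{-2}=1, q_{-1}=0):
  i=0: a_0=21, p_0 = 21*1 + 0 = 21, q_0 = 21*0 + 1 = 1.
  i=1: a_1=1, p_1 = 1*21 + 1 = 22, q_1 = 1*1 + 0 = 1.
  i=2: a_2=1, p_2 = 1*22 + 21 = 43, q_2 = 1*1 + 1 = 2.
  i=3: a_3=5, p_3 = 5*43 + 22 = 237, q_3 = 5*2 + 1 = 11.
  i=4: a_4=1, p_4 = 1*237 + 43 = 280, q_4 = 1*11 + 2 = 13.
  i=5: a_5=1, p_5 = 1*280 + 237 = 517, q_5 = 1*13 + 11 = 24.
  i=6: a_6=1, p_6 = 1*517 + 280 = 797, q_6 = 1*24 + 13 = 37.
  i=7: a_7=5, p_7 = 5*797 + 517 = 4502, q_7 = 5*37 + 24 = 209.
  i=8: a_8=1, p_8 = 1*4502 + 797 = 5299, q_8 = 1*209 + 37 = 246.
  i=9: a_9=1, p_9 = 1*5299 + 4502 = 9801, q_9 = 1*246 + 209 = 455.
Check: 9801^2 - 464*455^2 = 96059601 - 96059600 = 1, so (x, y) = (9801, 455) solves the equation, and by the theorem it is the least positive solution.

(x, y) = (9801, 455)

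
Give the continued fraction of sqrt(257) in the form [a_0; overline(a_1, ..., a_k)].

[16; overline(32)]

Write x_i = (sqrt(257) + m_i)/d_i with (m_0, d_0) = (0, 1). a_0 = floor(sqrt(257)) = 16, since 16^2 = 256 <= 257 < 289 = 17^2.
Iterate m_{i+1} = d_i*a_i - m_i, d_{i+1} = (257 - m_{i+1}^2)/d_i, a_{i+1} = floor((a_0 + m_{i+1})/d_{i+1}):
  m_1 = 1*16 - 0 = 16, d_1 = (257 - 16^2)/1 = 1/1 = 1, a_1 = floor((16 + 16)/1) = 32.
  m_2 = 1*32 - 16 = 16, d_2 = (257 - 16^2)/1 = 1/1 = 1: (m_2, d_2) = (m_1, d_1) = (16, 1), so from here the quotient a_1 repeats; the period length is 1.
Hence the expansion of sqrt(257) is a_0 = 16 followed by the repeating block 32 (period 1).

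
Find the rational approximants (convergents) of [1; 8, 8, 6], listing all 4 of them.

Using the convergent recurrence p_i = a_i*p_{i-1} + p_{i-2}, q_i = a_i*q_{i-1} + q_{i-2} with p_{-2}=0, p_{-1}=1, q_{-2}=1, q_{-1}=0:
  i=0: a_0=1, p_0 = 1*1 + 0 = 1, q_0 = 1*0 + 1 = 1.
  i=1: a_1=8, p_1 = 8*1 + 1 = 9, q_1 = 8*1 + 0 = 8.
  i=2: a_2=8, p_2 = 8*9 + 1 = 73, q_2 = 8*8 + 1 = 65.
  i=3: a_3=6, p_3 = 6*73 + 9 = 447, q_3 = 6*65 + 8 = 398.

1/1, 9/8, 73/65, 447/398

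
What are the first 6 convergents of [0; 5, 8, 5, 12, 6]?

Using the convergent recurrence p_i = a_i*p_{i-1} + p_{i-2}, q_i = a_i*q_{i-1} + q_{i-2} with p_{-2}=0, p_{-1}=1, q_{-2}=1, q_{-1}=0:
  i=0: a_0=0, p_0 = 0*1 + 0 = 0, q_0 = 0*0 + 1 = 1.
  i=1: a_1=5, p_1 = 5*0 + 1 = 1, q_1 = 5*1 + 0 = 5.
  i=2: a_2=8, p_2 = 8*1 + 0 = 8, q_2 = 8*5 + 1 = 41.
  i=3: a_3=5, p_3 = 5*8 + 1 = 41, q_3 = 5*41 + 5 = 210.
  i=4: a_4=12, p_4 = 12*41 + 8 = 500, q_4 = 12*210 + 41 = 2561.
  i=5: a_5=6, p_5 = 6*500 + 41 = 3041, q_5 = 6*2561 + 210 = 15576.

0/1, 1/5, 8/41, 41/210, 500/2561, 3041/15576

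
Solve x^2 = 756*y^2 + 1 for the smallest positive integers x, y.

First expand sqrt(756) as a continued fraction. With x_i = (sqrt(756) + m_i)/d_i and (m_0, d_0) = (0, 1): a_0 = floor(sqrt(756)) = 27, since 27^2 = 729 <= 756 < 784 = 28^2.
Iterate m_{i+1} = d_i*a_i - m_i, d_{i+1} = (756 - m_{i+1}^2)/d_i, a_{i+1} = floor((a_0 + m_{i+1})/d_{i+1}):
  m_1 = 1*27 - 0 = 27, d_1 = (756 - 27^2)/1 = 27/1 = 27, a_1 = floor((27 + 27)/27) = 2.
  m_2 = 27*2 - 27 = 27, d_2 = (756 - 27^2)/27 = 27/27 = 1, a_2 = floor((27 + 27)/1) = 54.
  m_3 = 1*54 - 27 = 27, d_3 = (756 - 27^2)/1 = 27/1 = 27: (m_3, d_3) = (m_1, d_1) = (27, 27), so from here the quotients repeat a_1, a_2; the period length is 2.
So sqrt(756) = [27; (2, 54)] with period length k = 2.
k is even, so the fundamental solution of x^2 - 756y^2 = 1 is (p_{k-1}, q_{k-1}) = (p_1, q_1); compute convergents through index 1.
Convergents (p_i = a_i*p_{i-1} + p_{i-2}, q_i = a_i*q_{i-1} + q_{i-2} with p_{-2}=0, p_{-1}=1, q_{-2}=1, q_{-1}=0):
  i=0: a_0=27, p_0 = 27*1 + 0 = 27, q_0 = 27*0 + 1 = 1.
  i=1: a_1=2, p_1 = 2*27 + 1 = 55, q_1 = 2*1 + 0 = 2.
Check: 55^2 - 756*2^2 = 3025 - 3024 = 1, so (x, y) = (55, 2) solves the equation, and by the theorem it is the least positive solution.

(x, y) = (55, 2)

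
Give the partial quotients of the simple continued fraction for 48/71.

[0; 1, 2, 11, 2]

Run the Euclidean algorithm on 48 and 71; the successive quotients are the partial quotients a_0, a_1, ... (each step inverts the fractional part left over by the previous one):
  48 = 0*71 + 48, so a_0 = 0.
  71 = 1*48 + 23, so a_1 = 1.
  48 = 2*23 + 2, so a_2 = 2.
  23 = 11*2 + 1, so a_3 = 11.
  2 = 2*1 + 0, so a_4 = 2.
The remainder reaches 0 after 5 divisions, so the expansion has 5 partial quotients, read off in order.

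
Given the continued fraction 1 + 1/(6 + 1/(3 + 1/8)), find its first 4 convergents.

1/1, 7/6, 22/19, 183/158

Using the convergent recurrence p_i = a_i*p_{i-1} + p_{i-2}, q_i = a_i*q_{i-1} + q_{i-2} with p_{-2}=0, p_{-1}=1, q_{-2}=1, q_{-1}=0:
  i=0: a_0=1, p_0 = 1*1 + 0 = 1, q_0 = 1*0 + 1 = 1.
  i=1: a_1=6, p_1 = 6*1 + 1 = 7, q_1 = 6*1 + 0 = 6.
  i=2: a_2=3, p_2 = 3*7 + 1 = 22, q_2 = 3*6 + 1 = 19.
  i=3: a_3=8, p_3 = 8*22 + 7 = 183, q_3 = 8*19 + 6 = 158.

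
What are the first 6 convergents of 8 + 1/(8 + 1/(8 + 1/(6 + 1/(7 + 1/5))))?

Using the convergent recurrence p_i = a_i*p_{i-1} + p_{i-2}, q_i = a_i*q_{i-1} + q_{i-2} with p_{-2}=0, p_{-1}=1, q_{-2}=1, q_{-1}=0:
  i=0: a_0=8, p_0 = 8*1 + 0 = 8, q_0 = 8*0 + 1 = 1.
  i=1: a_1=8, p_1 = 8*8 + 1 = 65, q_1 = 8*1 + 0 = 8.
  i=2: a_2=8, p_2 = 8*65 + 8 = 528, q_2 = 8*8 + 1 = 65.
  i=3: a_3=6, p_3 = 6*528 + 65 = 3233, q_3 = 6*65 + 8 = 398.
  i=4: a_4=7, p_4 = 7*3233 + 528 = 23159, q_4 = 7*398 + 65 = 2851.
  i=5: a_5=5, p_5 = 5*23159 + 3233 = 119028, q_5 = 5*2851 + 398 = 14653.

8/1, 65/8, 528/65, 3233/398, 23159/2851, 119028/14653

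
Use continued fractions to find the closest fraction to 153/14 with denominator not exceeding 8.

Expand x = 153/14 as a continued fraction with the Euclidean algorithm:
  153 = 10*14 + 13, so a_0 = 10.
  14 = 1*13 + 1, so a_1 = 1.
  13 = 13*1 + 0, so a_2 = 13.
so x = [10; 1, 13].
Convergents (p_i = a_i*p_{i-1} + p_{i-2}, q_i = a_i*q_{i-1} + q_{i-2} with p_{-2}=0, p_{-1}=1, q_{-2}=1, q_{-1}=0), until the denominator exceeds 8:
  i=0: a_0=10, p_0 = 10*1 + 0 = 10, q_0 = 10*0 + 1 = 1.
  i=1: a_1=1, p_1 = 1*10 + 1 = 11, q_1 = 1*1 + 0 = 1.
  i=2: a_2=13, p_2 = 13*11 + 10 = 153, q_2 = 13*1 + 1 = 14.
q_2 = 14 > 8, so the last convergent with denominator <= 8 is p_1/q_1 = 11/1.
The closest fraction with denominator <= 8 is either p_1/q_1 or the intermediate fraction (k*p_1 + p_0)/(k*q_1 + q_0) with the largest k >= 1 whose denominator stays <= 8; these approach x as k grows, and every other convergent or intermediate fraction in range is farther away.
Largest k: floor((8 - q_0)/q_1) = floor((8 - 1)/1) = 7.
That gives (7*11 + 10)/(7*1 + 1) = 87/8.
Compare the errors: |x - 11/1| = |153*1 - 11*14|/(14*1) = 1/14, and |x - 87/8| = |153*8 - 87*14|/(14*8) = 6/112.
Cross-multiplying, 6*14 = 84 < 112 = 1*112, so 6/112 is smaller: the intermediate fraction 87/8 is closer to x than 11/1.

87/8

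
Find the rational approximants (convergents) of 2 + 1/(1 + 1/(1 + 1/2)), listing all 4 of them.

Using the convergent recurrence p_i = a_i*p_{i-1} + p_{i-2}, q_i = a_i*q_{i-1} + q_{i-2} with p_{-2}=0, p_{-1}=1, q_{-2}=1, q_{-1}=0:
  i=0: a_0=2, p_0 = 2*1 + 0 = 2, q_0 = 2*0 + 1 = 1.
  i=1: a_1=1, p_1 = 1*2 + 1 = 3, q_1 = 1*1 + 0 = 1.
  i=2: a_2=1, p_2 = 1*3 + 2 = 5, q_2 = 1*1 + 1 = 2.
  i=3: a_3=2, p_3 = 2*5 + 3 = 13, q_3 = 2*2 + 1 = 5.

2/1, 3/1, 5/2, 13/5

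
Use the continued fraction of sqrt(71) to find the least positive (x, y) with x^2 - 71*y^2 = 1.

First expand sqrt(71) as a continued fraction. With x_i = (sqrt(71) + m_i)/d_i and (m_0, d_0) = (0, 1): a_0 = floor(sqrt(71)) = 8, since 8^2 = 64 <= 71 < 81 = 9^2.
Iterate m_{i+1} = d_i*a_i - m_i, d_{i+1} = (71 - m_{i+1}^2)/d_i, a_{i+1} = floor((a_0 + m_{i+1})/d_{i+1}):
  m_1 = 1*8 - 0 = 8, d_1 = (71 - 8^2)/1 = 7/1 = 7, a_1 = floor((8 + 8)/7) = 2.
  m_2 = 7*2 - 8 = 6, d_2 = (71 - 6^2)/7 = 35/7 = 5, a_2 = floor((8 + 6)/5) = 2.
  m_3 = 5*2 - 6 = 4, d_3 = (71 - 4^2)/5 = 55/5 = 11, a_3 = floor((8 + 4)/11) = 1.
  m_4 = 11*1 - 4 = 7, d_4 = (71 - 7^2)/11 = 22/11 = 2, a_4 = floor((8 + 7)/2) = 7.
  m_5 = 2*7 - 7 = 7, d_5 = (71 - 7^2)/2 = 22/2 = 11, a_5 = floor((8 + 7)/11) = 1.
  m_6 = 11*1 - 7 = 4, d_6 = (71 - 4^2)/11 = 55/11 = 5, a_6 = floor((8 + 4)/5) = 2.
  m_7 = 5*2 - 4 = 6, d_7 = (71 - 6^2)/5 = 35/5 = 7, a_7 = floor((8 + 6)/7) = 2.
  m_8 = 7*2 - 6 = 8, d_8 = (71 - 8^2)/7 = 7/7 = 1, a_8 = floor((8 + 8)/1) = 16.
  m_9 = 1*16 - 8 = 8, d_9 = (71 - 8^2)/1 = 7/1 = 7: (m_9, d_9) = (m_1, d_1) = (8, 7), so from here the quotients repeat a_1, ..., a_8; the period length is 8.
So sqrt(71) = [8; (2, 2, 1, 7, 1, 2, 2, 16)] with period length k = 8.
k is even, so the fundamental solution of x^2 - 71y^2 = 1 is (p_{k-1}, q_{k-1}) = (p_7, q_7); compute convergents through index 7.
Convergents (p_i = a_i*p_{i-1} + p_{i-2}, q_i = a_i*q_{i-1} + q_{i-2} with p_{-2}=0, p_{-1}=1, q_{-2}=1, q_{-1}=0):
  i=0: a_0=8, p_0 = 8*1 + 0 = 8, q_0 = 8*0 + 1 = 1.
  i=1: a_1=2, p_1 = 2*8 + 1 = 17, q_1 = 2*1 + 0 = 2.
  i=2: a_2=2, p_2 = 2*17 + 8 = 42, q_2 = 2*2 + 1 = 5.
  i=3: a_3=1, p_3 = 1*42 + 17 = 59, q_3 = 1*5 + 2 = 7.
  i=4: a_4=7, p_4 = 7*59 + 42 = 455, q_4 = 7*7 + 5 = 54.
  i=5: a_5=1, p_5 = 1*455 + 59 = 514, q_5 = 1*54 + 7 = 61.
  i=6: a_6=2, p_6 = 2*514 + 455 = 1483, q_6 = 2*61 + 54 = 176.
  i=7: a_7=2, p_7 = 2*1483 + 514 = 3480, q_7 = 2*176 + 61 = 413.
Check: 3480^2 - 71*413^2 = 12110400 - 12110399 = 1, so (x, y) = (3480, 413) solves the equation, and by the theorem it is the least positive solution.

(x, y) = (3480, 413)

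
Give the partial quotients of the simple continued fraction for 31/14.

[2; 4, 1, 2]

Run the Euclidean algorithm on 31 and 14; the successive quotients are the partial quotients a_0, a_1, ... (each step inverts the fractional part left over by the previous one):
  31 = 2*14 + 3, so a_0 = 2.
  14 = 4*3 + 2, so a_1 = 4.
  3 = 1*2 + 1, so a_2 = 1.
  2 = 2*1 + 0, so a_3 = 2.
The remainder reaches 0 after 4 divisions, so the expansion has 4 partial quotients, read off in order.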